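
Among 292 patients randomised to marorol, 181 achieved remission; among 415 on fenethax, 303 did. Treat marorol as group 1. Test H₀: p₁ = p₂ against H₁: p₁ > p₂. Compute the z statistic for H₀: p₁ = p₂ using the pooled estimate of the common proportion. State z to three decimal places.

z = -3.106

p̂₁ = 181/292 = 0.619863, p̂₂ = 303/415 = 0.730120.
Pooled p̂ = (181+303)/(292+415) = 484/707 = 0.684583.
SE = √(0.215929 × 0.0058343) = 0.035494.
z = (0.619863 − 0.730120)/0.035494 = -0.110257/0.035494 = -3.106.
p-value = P(Z > -3.106) ≈ 0.9991.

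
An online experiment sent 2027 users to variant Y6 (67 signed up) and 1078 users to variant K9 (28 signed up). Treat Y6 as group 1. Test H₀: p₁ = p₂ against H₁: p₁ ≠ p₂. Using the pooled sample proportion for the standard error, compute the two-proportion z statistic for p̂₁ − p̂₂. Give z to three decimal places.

p̂₁ = 67/2027 = 0.03305, p̂₂ = 28/1078 = 0.02597.
Pooled p̂ = (67+28)/(2027+1078) = 95/3105 = 0.03060.
SE = √(0.0296597 × 0.00142098) = 0.00649.
z = (0.03305 − 0.02597)/0.00649 = 0.00708/0.00649 = 1.091.
p-value = 2·P(Z > 1.091) ≈ 0.2755.

z = 1.091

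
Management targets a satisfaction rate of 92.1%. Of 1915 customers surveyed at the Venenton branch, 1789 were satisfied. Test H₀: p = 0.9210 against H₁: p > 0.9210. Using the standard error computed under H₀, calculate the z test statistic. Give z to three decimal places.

p̂ = 1789/1915 = 0.934204.
SE = √(p₀(1−p₀)/n) = √(0.072759/1915) = 0.006164.
z = (0.934204 − 0.921)/0.006164 = 0.013204/0.006164 = 2.142.
p-value = P(Z > 2.142) ≈ 0.0161.

z = 2.142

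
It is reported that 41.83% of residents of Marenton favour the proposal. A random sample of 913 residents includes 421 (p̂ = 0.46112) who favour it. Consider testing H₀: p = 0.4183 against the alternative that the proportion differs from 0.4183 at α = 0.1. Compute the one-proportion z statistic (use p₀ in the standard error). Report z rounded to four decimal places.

p̂ = 421/913 = 0.461117.
Under H₀, SE = √(0.4183·0.5817/913) = √(0.000266512) = 0.016325.
z = (0.461117 − 0.4183)/0.016325 = 0.042817/0.016325 = 2.6228.
p-value = 2·P(Z > 2.623) ≈ 0.0087; since p < α = 0.1, reject H₀.

z = 2.6228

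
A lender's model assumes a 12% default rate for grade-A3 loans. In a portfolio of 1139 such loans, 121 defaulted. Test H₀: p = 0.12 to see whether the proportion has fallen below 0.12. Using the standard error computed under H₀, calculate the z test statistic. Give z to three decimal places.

z = -1.430

p̂ = 121/1139 = 0.10623.
SE = √(p₀(1−p₀)/n) = √(0.1056/1139) = 0.00963.
z = (0.10623 − 0.12)/0.00963 = -0.01377/0.00963 = -1.430.
p-value = P(Z < -1.430) ≈ 0.0764.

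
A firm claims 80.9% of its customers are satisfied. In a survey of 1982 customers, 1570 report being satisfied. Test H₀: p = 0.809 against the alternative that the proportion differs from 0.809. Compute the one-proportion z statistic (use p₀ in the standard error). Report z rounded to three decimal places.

z = -1.911

p̂ = 1570/1982 = 0.79213.
SE = √(p₀(1−p₀)/n) = √(0.15452/1982) = 0.00883.
z = (0.79213 − 0.809)/0.00883 = -0.01687/0.00883 = -1.911.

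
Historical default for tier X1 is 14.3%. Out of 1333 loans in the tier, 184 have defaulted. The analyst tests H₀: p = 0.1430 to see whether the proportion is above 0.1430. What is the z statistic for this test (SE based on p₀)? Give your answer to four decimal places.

z = -0.5179

p̂ = 184/1333 = 0.1380345.
Under H₀, SE = √(0.143·0.857/1333) = √(9.19362e-05) = 0.0095883.
z = (0.1380345 − 0.143)/0.0095883 = -0.0049655/0.0095883 = -0.5179.
p-value = P(Z > -0.518) ≈ 0.6977.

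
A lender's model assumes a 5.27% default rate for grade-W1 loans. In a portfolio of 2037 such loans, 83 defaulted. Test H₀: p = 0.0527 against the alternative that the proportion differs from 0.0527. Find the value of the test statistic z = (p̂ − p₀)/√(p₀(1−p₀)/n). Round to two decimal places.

p̂ = 83/2037 = 0.04075.
Standard error under H₀: √(0.0527×0.9473/2037) = 0.00495.
z = (0.04075 − 0.0527)/0.00495 = -0.01195/0.00495 = -2.41.
Two-sided p-value ≈ 2·Φ(−2.415) = 0.0158.

z = -2.41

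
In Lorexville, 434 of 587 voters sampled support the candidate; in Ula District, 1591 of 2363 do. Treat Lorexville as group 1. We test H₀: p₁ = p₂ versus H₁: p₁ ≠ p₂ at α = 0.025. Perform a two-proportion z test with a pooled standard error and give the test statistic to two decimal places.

z = 3.09

p̂₁ = 434/587 = 0.7394, p̂₂ = 1591/2363 = 0.6733.
Pooled p̂ = (434+1591)/(587+2363) = 2025/2950 = 0.6864.
SE = √(p̂(1−p̂)(1/n₁+1/n₂)) = √(0.6864·0.3136·0.00212677) = √(0.000457765) = 0.0214.
z = (0.7394 − 0.6733)/0.0214 = 0.0661/0.0214 = 3.09.
Two-sided p-value ≈ 2·Φ(−3.087) = 0.0020. With α = 0.025, reject H₀.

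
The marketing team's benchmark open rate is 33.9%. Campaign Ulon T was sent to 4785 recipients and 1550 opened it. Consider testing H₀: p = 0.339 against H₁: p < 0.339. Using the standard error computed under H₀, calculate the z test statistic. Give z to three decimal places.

p̂ = 1550/4785 = 0.323929.
SE = √(p₀(1−p₀)/n) = √(0.22408/4785) = 0.006843.
z = (0.323929 − 0.339)/0.006843 = -0.015071/0.006843 = -2.202.

z = -2.202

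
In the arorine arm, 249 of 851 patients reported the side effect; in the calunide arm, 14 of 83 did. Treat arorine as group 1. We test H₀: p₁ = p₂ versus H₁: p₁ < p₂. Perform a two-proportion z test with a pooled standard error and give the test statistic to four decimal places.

p̂₁ = 249/851 ≈ 0.292597, p̂₂ = 14/83 ≈ 0.168675.
Pooled p̂ = (249+14)/(851+83) = 263/934 = 0.281585.
SE = √(p̂(1−p̂)(1/n₁+1/n₂)) = √(0.281585·0.718415·0.0132233) = √(0.002675) = 0.051720.
z = (0.292597 − 0.168675)/0.051720 = 0.123922/0.051720 = 2.3960.

z = 2.3960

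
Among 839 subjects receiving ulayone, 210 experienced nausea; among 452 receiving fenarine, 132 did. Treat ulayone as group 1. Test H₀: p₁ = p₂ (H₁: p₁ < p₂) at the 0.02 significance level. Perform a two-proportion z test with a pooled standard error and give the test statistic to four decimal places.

p̂₁ = 210/839 = 0.250298, p̂₂ = 132/452 = 0.292035.
Pooled p̂ = (210+132)/(839+452) = 342/1291 = 0.264911.
SE = √(0.194733 × 0.00340428) = 0.025747.
z = (0.250298 − 0.292035)/0.025747 = -0.041737/0.025747 = -1.6210.
p-value = P(Z < -1.621) ≈ 0.0525, so at α = 0.02 we fail to reject H₀.

z = -1.6210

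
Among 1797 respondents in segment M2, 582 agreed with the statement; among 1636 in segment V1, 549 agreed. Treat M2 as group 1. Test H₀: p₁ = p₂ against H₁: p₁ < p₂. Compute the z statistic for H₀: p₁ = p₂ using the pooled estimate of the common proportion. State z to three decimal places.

z = -0.729

p̂₁ = 582/1797 ≈ 0.32387, p̂₂ = 549/1636 ≈ 0.33557.
Pooled p̂ = (582+549)/(1797+1636) = 1131/3433 = 0.32945.
SE = √(p̂(1−p̂)(1/n₁+1/n₂)) = √(0.32945·0.67055·0.00116773) = √(0.000257966) = 0.01606.
z = (0.32387 − 0.33557)/0.01606 = -0.01170/0.01606 = -0.729.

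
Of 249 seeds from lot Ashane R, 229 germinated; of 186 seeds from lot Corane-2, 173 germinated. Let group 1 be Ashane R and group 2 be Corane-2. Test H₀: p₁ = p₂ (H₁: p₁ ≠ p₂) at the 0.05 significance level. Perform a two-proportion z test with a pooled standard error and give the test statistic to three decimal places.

z = -0.406

p̂₁ = 229/249 ≈ 0.91968, p̂₂ = 173/186 ≈ 0.93011.
Pooled p̂ = (229+173)/(249+186) = 402/435 = 0.92414.
SE = √(p̂(1−p̂)(1/n₁+1/n₂)) = √(0.92414·0.07586·0.00939241) = √(0.000658474) = 0.02566.
z = (0.91968 − 0.93011)/0.02566 = -0.01043/0.02566 = -0.406.
p-value = 2·P(Z > 0.406) ≈ 0.6844, so at α = 0.05 we fail to reject H₀.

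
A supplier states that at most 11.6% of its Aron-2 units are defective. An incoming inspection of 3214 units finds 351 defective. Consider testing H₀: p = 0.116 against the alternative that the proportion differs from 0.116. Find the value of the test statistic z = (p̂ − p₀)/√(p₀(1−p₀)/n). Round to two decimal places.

z = -1.20

p̂ = 351/3214 ≈ 0.10921.
Standard error under H₀: √(0.116×0.884/3214) = 0.00565.
z = (0.10921 − 0.116)/0.00565 = -0.00679/0.00565 = -1.20.
p-value = 2·P(Z > 1.202) ≈ 0.2293.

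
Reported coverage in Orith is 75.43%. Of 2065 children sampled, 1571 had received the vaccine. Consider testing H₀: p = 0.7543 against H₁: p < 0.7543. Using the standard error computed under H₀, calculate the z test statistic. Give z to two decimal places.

z = 0.68

p̂ = 1571/2065 ≈ 0.7608.
SE = √(p₀(1−p₀)/n) = √(0.18533/2065) = 0.0095.
z = (0.7608 − 0.7543)/0.0095 = 0.0065/0.0095 = 0.68.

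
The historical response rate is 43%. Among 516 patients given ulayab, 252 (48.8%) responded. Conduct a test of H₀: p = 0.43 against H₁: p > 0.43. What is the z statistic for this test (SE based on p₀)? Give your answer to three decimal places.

p̂ = 252/516 = 0.488372.
Under H₀, SE = √(0.43·0.57/516) = √(0.000475) = 0.021794.
z = (0.488372 − 0.43)/0.021794 = 0.058372/0.021794 = 2.678.

z = 2.678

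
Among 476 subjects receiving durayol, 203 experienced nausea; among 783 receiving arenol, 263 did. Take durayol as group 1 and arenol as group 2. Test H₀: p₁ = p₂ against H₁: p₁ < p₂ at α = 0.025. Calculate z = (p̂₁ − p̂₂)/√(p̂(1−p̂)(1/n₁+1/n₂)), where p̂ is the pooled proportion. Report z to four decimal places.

p̂₁ = 203/476 ≈ 0.4264706, p̂₂ = 263/783 ≈ 0.3358876.
Pooled p̂ = (203+263)/(476+783) = 466/1259 = 0.3701350.
SE = √(p̂(1−p̂)(1/n₁+1/n₂)) = √(0.3701350·0.6298650·0.00337798) = √(0.000787526) = 0.0280629.
z = (0.4264706 − 0.3358876)/0.0280629 = 0.0905830/0.0280629 = 3.2279.
p-value = P(Z < 3.228) ≈ 0.9994, so at α = 0.025 we fail to reject H₀.

z = 3.2279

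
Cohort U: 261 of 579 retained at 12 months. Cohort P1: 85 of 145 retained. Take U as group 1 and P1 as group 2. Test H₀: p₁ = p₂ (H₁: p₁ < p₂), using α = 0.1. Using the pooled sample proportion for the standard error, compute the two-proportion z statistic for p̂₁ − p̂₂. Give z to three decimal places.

p̂₁ = 261/579 = 0.450777, p̂₂ = 85/145 = 0.586207.
Pooled p̂ = (261+85)/(579+145) = 346/724 = 0.477901.
SE = √(p̂(1−p̂)(1/n₁+1/n₂)) = √(0.477901·0.522099·0.00862367) = √(0.00215171) = 0.046386.
z = (0.450777 − 0.586207)/0.046386 = -0.135430/0.046386 = -2.920.
p-value = P(Z < -2.920) ≈ 0.0018; since p < α = 0.1, reject H₀.

z = -2.920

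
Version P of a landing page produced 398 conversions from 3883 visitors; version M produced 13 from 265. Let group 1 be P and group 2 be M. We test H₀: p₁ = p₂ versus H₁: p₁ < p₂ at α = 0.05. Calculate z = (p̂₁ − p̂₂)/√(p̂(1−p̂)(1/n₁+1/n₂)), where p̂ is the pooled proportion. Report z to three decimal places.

z = 2.817

p̂₁ = 398/3883 = 0.10250, p̂₂ = 13/265 = 0.04906.
Pooled p̂ = (398+13)/(3883+265) = 411/4148 = 0.09908.
SE = √(p̂(1−p̂)(1/n₁+1/n₂)) = √(0.09908·0.90092·0.00403112) = √(0.000359843) = 0.01897.
z = (0.10250 − 0.04906)/0.01897 = 0.05344/0.01897 = 2.817.
p-value = P(Z < 2.817) ≈ 0.9976. With α = 0.05, fail to reject H₀.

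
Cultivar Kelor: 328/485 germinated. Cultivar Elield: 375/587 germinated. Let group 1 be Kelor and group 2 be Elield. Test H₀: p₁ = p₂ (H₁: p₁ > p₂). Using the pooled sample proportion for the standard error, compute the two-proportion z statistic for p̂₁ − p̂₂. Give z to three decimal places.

p̂₁ = 328/485 = 0.676289, p̂₂ = 375/587 = 0.638842.
Pooled p̂ = (328+375)/(485+587) = 703/1072 = 0.655784.
SE = √(0.225731 × 0.00376543) = 0.029154.
z = (0.676289 − 0.638842)/0.029154 = 0.037447/0.029154 = 1.284.

z = 1.284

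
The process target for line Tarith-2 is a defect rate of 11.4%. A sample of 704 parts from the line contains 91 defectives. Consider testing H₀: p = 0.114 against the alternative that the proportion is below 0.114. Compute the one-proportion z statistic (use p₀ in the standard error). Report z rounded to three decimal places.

p̂ = 91/704 ≈ 0.12926.
Standard error under H₀: √(0.114×0.886/704) = 0.01198.
z = (0.12926 − 0.114)/0.01198 = 0.01526/0.01198 = 1.274.

z = 1.274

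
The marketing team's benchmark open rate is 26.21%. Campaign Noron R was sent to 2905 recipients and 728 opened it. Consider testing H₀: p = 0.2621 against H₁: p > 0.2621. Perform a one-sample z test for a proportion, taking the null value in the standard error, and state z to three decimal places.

p̂ = 728/2905 = 0.25060.
Standard error under H₀: √(0.2621×0.7379/2905) = 0.00816.
z = (0.25060 − 0.2621)/0.00816 = -0.01150/0.00816 = -1.409.

z = -1.409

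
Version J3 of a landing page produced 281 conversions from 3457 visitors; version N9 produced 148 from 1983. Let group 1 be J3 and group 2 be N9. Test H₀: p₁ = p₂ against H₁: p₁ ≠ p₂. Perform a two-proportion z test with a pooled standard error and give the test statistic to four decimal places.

z = 0.8759

p̂₁ = 281/3457 ≈ 0.081284, p̂₂ = 148/1983 ≈ 0.074634.
Pooled p̂ = (281+148)/(3457+1983) = 429/5440 = 0.078860.
SE = √(0.0726413 × 0.000793555) = 0.007592.
z = (0.081284 − 0.074634)/0.007592 = 0.006650/0.007592 = 0.8759.
Two-sided p-value ≈ 2·Φ(−0.876) = 0.3811.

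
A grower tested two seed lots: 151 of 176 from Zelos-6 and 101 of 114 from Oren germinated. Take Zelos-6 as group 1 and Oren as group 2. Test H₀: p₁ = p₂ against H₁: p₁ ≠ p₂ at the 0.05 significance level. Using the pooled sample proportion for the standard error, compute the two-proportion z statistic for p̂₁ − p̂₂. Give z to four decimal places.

p̂₁ = 151/176 = 0.8579545, p̂₂ = 101/114 = 0.8859649.
Pooled p̂ = (151+101)/(176+114) = 252/290 = 0.8689655.
SE = √(p̂(1−p̂)(1/n₁+1/n₂)) = √(0.8689655·0.1310345·0.0144537) = √(0.00164577) = 0.0405681.
z = (0.8579545 − 0.8859649)/0.0405681 = -0.0280104/0.0405681 = -0.6905.
p-value = 2·P(Z > 0.690) ≈ 0.4899. With α = 0.05, fail to reject H₀.

z = -0.6905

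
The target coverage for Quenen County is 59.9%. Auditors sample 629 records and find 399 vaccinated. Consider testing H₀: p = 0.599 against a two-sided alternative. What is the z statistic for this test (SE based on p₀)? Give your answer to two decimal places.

z = 1.81

p̂ = 399/629 = 0.6343.
Standard error under H₀: √(0.599×0.401/629) = 0.0195.
z = (0.6343 − 0.599)/0.0195 = 0.0353/0.0195 = 1.81.
Two-sided p-value ≈ 2·Φ(−1.808) = 0.0705.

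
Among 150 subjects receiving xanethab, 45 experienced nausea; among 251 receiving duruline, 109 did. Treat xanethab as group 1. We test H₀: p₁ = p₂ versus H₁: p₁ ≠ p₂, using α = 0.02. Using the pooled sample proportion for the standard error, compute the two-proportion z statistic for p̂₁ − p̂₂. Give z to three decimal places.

p̂₁ = 45/150 ≈ 0.30000, p̂₂ = 109/251 ≈ 0.43426.
Pooled p̂ = (45+109)/(150+251) = 154/401 = 0.38404.
SE = √(p̂(1−p̂)(1/n₁+1/n₂)) = √(0.38404·0.61596·0.0106507) = √(0.00251946) = 0.05019.
z = (0.30000 − 0.43426)/0.05019 = -0.13426/0.05019 = -2.675.
Two-sided p-value ≈ 2·Φ(−2.675) = 0.0075, so at α = 0.02 we reject H₀.

z = -2.675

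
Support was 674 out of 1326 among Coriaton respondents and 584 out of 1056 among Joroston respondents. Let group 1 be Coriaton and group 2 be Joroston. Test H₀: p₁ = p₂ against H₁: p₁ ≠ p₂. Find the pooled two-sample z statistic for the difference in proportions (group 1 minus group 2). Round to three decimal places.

p̂₁ = 674/1326 = 0.508296, p̂₂ = 584/1056 = 0.553030.
Pooled p̂ = (674+584)/(1326+1056) = 1258/2382 = 0.528128.
SE = √(0.249209 × 0.00170112) = 0.020590.
z = (0.508296 − 0.553030)/0.020590 = -0.044734/0.020590 = -2.173.

z = -2.173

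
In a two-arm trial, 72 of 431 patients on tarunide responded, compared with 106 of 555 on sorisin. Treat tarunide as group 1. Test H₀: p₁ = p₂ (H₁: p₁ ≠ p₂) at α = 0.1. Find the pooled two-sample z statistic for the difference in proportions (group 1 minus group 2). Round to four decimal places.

z = -0.9694

p̂₁ = 72/431 = 0.167053, p̂₂ = 106/555 = 0.190991.
Pooled p̂ = (72+106)/(431+555) = 178/986 = 0.180527.
SE = √(p̂(1−p̂)(1/n₁+1/n₂)) = √(0.180527·0.819473·0.00412199) = √(0.000609795) = 0.024694.
z = (0.167053 − 0.190991)/0.024694 = -0.023938/0.024694 = -0.9694.
p-value = 2·P(Z > 0.969) ≈ 0.3324. With α = 0.1, fail to reject H₀.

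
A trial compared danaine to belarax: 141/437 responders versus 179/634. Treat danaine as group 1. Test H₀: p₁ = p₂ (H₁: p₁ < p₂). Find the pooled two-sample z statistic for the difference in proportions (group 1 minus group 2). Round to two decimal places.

z = 1.42

p̂₁ = 141/437 ≈ 0.3227, p̂₂ = 179/634 ≈ 0.2823.
Pooled p̂ = (141+179)/(437+634) = 320/1071 = 0.2988.
SE = √(p̂(1−p̂)(1/n₁+1/n₂)) = √(0.2988·0.7012·0.00386562) = √(0.000809897) = 0.0285.
z = (0.3227 − 0.2823)/0.0285 = 0.0404/0.0285 = 1.42.
p-value = P(Z < 1.417) ≈ 0.9217.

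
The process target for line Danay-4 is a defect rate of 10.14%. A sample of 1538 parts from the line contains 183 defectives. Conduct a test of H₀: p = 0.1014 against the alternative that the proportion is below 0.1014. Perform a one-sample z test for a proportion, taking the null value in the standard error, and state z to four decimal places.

p̂ = 183/1538 = 0.1189857.
Under H₀, SE = √(0.1014·0.8986/1538) = √(5.92445e-05) = 0.0076970.
z = (0.1189857 − 0.1014)/0.0076970 = 0.0175857/0.0076970 = 2.2847.
p-value = P(Z < 2.285) ≈ 0.9888.

z = 2.2847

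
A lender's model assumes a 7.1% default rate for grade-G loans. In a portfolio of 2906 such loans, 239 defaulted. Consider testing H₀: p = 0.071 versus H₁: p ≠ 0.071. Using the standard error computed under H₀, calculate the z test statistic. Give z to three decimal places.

p̂ = 239/2906 ≈ 0.082244.
SE = √(p₀(1−p₀)/n) = √(0.065959/2906) = 0.004764.
z = (0.082244 − 0.071)/0.004764 = 0.011244/0.004764 = 2.360.

z = 2.360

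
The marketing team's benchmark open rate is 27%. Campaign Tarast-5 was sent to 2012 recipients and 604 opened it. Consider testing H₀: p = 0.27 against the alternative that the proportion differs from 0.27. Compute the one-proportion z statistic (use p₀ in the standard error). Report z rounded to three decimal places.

p̂ = 604/2012 ≈ 0.30020.
Under H₀, SE = √(0.27·0.73/2012) = √(9.79622e-05) = 0.00990.
z = (0.30020 − 0.27)/0.00990 = 0.03020/0.00990 = 3.051.

z = 3.051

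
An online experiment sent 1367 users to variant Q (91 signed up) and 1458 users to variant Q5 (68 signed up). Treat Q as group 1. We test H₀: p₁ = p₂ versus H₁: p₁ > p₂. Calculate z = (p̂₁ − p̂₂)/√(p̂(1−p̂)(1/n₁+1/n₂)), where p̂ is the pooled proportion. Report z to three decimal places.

z = 2.297

p̂₁ = 91/1367 = 0.066569, p̂₂ = 68/1458 = 0.046639.
Pooled p̂ = (91+68)/(1367+1458) = 159/2825 = 0.056283.
SE = √(0.0531154 × 0.0014174) = 0.008677.
z = (0.066569 − 0.046639)/0.008677 = 0.019930/0.008677 = 2.297.
p-value = P(Z > 2.297) ≈ 0.0108.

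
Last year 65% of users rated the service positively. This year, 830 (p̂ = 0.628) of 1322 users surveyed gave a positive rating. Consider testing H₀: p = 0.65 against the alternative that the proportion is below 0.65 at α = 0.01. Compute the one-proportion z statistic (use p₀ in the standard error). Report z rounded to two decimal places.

z = -1.69

p̂ = 830/1322 = 0.6278.
SE = √(p₀(1−p₀)/n) = √(0.2275/1322) = 0.0131.
z = (0.6278 − 0.65)/0.0131 = -0.0222/0.0131 = -1.69.
p-value = P(Z < -1.690) ≈ 0.0456, so at α = 0.01 we fail to reject H₀.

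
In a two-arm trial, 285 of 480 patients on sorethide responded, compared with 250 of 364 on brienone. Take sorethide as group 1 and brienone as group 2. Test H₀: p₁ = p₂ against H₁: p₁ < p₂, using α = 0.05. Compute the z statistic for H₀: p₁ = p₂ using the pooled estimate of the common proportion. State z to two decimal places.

p̂₁ = 285/480 = 0.5938, p̂₂ = 250/364 = 0.6868.
Pooled p̂ = (285+250)/(480+364) = 535/844 = 0.6339.
SE = √(p̂(1−p̂)(1/n₁+1/n₂)) = √(0.6339·0.3661·0.00483059) = √(0.00112106) = 0.0335.
z = (0.5938 − 0.6868)/0.0335 = -0.0930/0.0335 = -2.78.
p-value = P(Z < -2.779) ≈ 0.0027. With α = 0.05, reject H₀.

z = -2.78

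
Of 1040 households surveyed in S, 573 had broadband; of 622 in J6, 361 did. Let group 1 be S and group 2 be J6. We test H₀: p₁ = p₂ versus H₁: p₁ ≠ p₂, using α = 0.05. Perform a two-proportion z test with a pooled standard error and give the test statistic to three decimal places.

p̂₁ = 573/1040 ≈ 0.55096, p̂₂ = 361/622 ≈ 0.58039.
Pooled p̂ = (573+361)/(1040+622) = 934/1662 = 0.56197.
SE = √(p̂(1−p̂)(1/n₁+1/n₂)) = √(0.56197·0.43803·0.00256926) = √(0.000632446) = 0.02515.
z = (0.55096 − 0.58039)/0.02515 = -0.02943/0.02515 = -1.170.
p-value = 2·P(Z > 1.170) ≈ 0.2420; since p > α = 0.05, fail to reject H₀.

z = -1.170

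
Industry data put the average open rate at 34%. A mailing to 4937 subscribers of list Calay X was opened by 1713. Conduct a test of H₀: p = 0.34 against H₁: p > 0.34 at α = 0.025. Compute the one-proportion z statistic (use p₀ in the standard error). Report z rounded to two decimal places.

p̂ = 1713/4937 ≈ 0.34697.
SE = √(p₀(1−p₀)/n) = √(0.2244/4937) = 0.00674.
z = (0.34697 − 0.34)/0.00674 = 0.00697/0.00674 = 1.03.
p-value = P(Z > 1.034) ≈ 0.1505, so at α = 0.025 we fail to reject H₀.

z = 1.03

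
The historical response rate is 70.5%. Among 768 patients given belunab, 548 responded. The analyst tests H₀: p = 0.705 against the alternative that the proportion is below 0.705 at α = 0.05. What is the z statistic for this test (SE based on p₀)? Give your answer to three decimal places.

p̂ = 548/768 = 0.71354.
Standard error under H₀: √(0.705×0.295/768) = 0.01646.
z = (0.71354 − 0.705)/0.01646 = 0.00854/0.01646 = 0.519.
p-value = P(Z < 0.519) ≈ 0.6981, so at α = 0.05 we fail to reject H₀.

z = 0.519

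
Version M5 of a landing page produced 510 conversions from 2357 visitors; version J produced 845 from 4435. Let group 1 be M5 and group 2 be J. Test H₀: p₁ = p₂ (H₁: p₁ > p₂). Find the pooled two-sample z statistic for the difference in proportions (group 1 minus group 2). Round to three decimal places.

p̂₁ = 510/2357 = 0.21638, p̂₂ = 845/4435 = 0.19053.
Pooled p̂ = (510+845)/(2357+4435) = 1355/6792 = 0.19950.
SE = √(0.159699 × 0.000649747) = 0.01019.
z = (0.21638 − 0.19053)/0.01019 = 0.02585/0.01019 = 2.537.
p-value = P(Z > 2.537) ≈ 0.0056.

z = 2.537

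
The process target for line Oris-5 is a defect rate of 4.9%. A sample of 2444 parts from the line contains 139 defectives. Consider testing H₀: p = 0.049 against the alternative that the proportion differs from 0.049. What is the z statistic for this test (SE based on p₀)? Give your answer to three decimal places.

z = 1.803

p̂ = 139/2444 ≈ 0.056874.
Under H₀, SE = √(0.049·0.951/2444) = √(1.90667e-05) = 0.004367.
z = (0.056874 − 0.049)/0.004367 = 0.007874/0.004367 = 1.803.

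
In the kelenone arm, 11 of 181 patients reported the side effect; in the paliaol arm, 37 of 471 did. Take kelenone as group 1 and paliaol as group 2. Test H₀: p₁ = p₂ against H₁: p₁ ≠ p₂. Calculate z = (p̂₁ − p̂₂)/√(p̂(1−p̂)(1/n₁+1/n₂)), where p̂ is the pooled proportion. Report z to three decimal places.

z = -0.779

p̂₁ = 11/181 ≈ 0.06077, p̂₂ = 37/471 ≈ 0.07856.
Pooled p̂ = (11+37)/(181+471) = 48/652 = 0.07362.
SE = √(0.0681998 × 0.007648) = 0.02284.
z = (0.06077 − 0.07856)/0.02284 = -0.01779/0.02284 = -0.779.
p-value = 2·P(Z > 0.779) ≈ 0.4362.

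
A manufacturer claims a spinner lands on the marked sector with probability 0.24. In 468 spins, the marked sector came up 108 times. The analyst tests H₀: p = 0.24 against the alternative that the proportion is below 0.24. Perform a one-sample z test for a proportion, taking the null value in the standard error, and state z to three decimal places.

p̂ = 108/468 ≈ 0.23077.
Standard error under H₀: √(0.24×0.76/468) = 0.01974.
z = (0.23077 − 0.24)/0.01974 = -0.00923/0.01974 = -0.468.
p-value = P(Z < -0.468) ≈ 0.3200.

z = -0.468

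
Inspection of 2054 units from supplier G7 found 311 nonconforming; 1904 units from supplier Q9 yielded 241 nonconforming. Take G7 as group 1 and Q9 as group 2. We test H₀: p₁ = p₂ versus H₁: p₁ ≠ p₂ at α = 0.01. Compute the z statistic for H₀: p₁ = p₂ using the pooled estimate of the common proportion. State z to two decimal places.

p̂₁ = 311/2054 ≈ 0.1514, p̂₂ = 241/1904 ≈ 0.1266.
Pooled p̂ = (311+241)/(2054+1904) = 552/3958 = 0.1395.
SE = √(p̂(1−p̂)(1/n₁+1/n₂)) = √(0.1395·0.8605·0.00101207) = √(0.000121462) = 0.0110.
z = (0.1514 − 0.1266)/0.0110 = 0.0248/0.0110 = 2.25.
Two-sided p-value ≈ 2·Φ(−2.254) = 0.0242. With α = 0.01, fail to reject H₀.

z = 2.25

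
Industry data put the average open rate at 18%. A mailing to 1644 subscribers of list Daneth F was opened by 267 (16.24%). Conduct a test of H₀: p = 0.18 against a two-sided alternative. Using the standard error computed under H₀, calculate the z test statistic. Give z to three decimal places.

z = -1.857

p̂ = 267/1644 = 0.162409.
Under H₀, SE = √(0.18·0.82/1644) = √(8.9781e-05) = 0.009475.
z = (0.162409 − 0.18)/0.009475 = -0.017591/0.009475 = -1.857.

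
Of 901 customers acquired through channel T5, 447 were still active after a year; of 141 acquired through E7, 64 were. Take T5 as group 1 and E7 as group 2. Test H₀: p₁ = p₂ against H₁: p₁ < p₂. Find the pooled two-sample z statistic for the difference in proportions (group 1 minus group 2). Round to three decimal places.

p̂₁ = 447/901 ≈ 0.496115, p̂₂ = 64/141 ≈ 0.453901.
Pooled p̂ = (447+64)/(901+141) = 511/1042 = 0.490403.
SE = √(0.249908 × 0.00820208) = 0.045274.
z = (0.496115 − 0.453901)/0.045274 = 0.042214/0.045274 = 0.932.
p-value = P(Z < 0.932) ≈ 0.8244.

z = 0.932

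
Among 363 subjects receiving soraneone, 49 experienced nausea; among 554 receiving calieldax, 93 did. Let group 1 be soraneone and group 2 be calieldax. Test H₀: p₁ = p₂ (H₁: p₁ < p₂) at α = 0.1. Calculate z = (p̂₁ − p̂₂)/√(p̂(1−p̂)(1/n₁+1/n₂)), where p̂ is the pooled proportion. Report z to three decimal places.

z = -1.346

p̂₁ = 49/363 = 0.13499, p̂₂ = 93/554 = 0.16787.
Pooled p̂ = (49+93)/(363+554) = 142/917 = 0.15485.
SE = √(0.130873 × 0.00455988) = 0.02443.
z = (0.13499 − 0.16787)/0.02443 = -0.03288/0.02443 = -1.346.
p-value = P(Z < -1.346) ≈ 0.0891; since p < α = 0.1, reject H₀.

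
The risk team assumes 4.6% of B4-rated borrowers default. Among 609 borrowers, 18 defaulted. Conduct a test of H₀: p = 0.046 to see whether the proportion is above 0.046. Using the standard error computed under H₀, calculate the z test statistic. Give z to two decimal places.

z = -1.94

p̂ = 18/609 = 0.02956.
Standard error under H₀: √(0.046×0.954/609) = 0.00849.
z = (0.02956 − 0.046)/0.00849 = -0.01644/0.00849 = -1.94.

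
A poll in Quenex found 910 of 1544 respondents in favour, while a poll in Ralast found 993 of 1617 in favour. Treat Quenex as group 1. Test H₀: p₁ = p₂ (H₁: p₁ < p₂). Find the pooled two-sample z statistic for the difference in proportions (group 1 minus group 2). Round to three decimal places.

p̂₁ = 910/1544 ≈ 0.58938, p̂₂ = 993/1617 ≈ 0.61410.
Pooled p̂ = (910+993)/(1544+1617) = 1903/3161 = 0.60202.
SE = √(p̂(1−p̂)(1/n₁+1/n₂)) = √(0.60202·0.39798·0.0012661) = √(0.000303346) = 0.01742.
z = (0.58938 − 0.61410)/0.01742 = -0.02472/0.01742 = -1.419.

z = -1.419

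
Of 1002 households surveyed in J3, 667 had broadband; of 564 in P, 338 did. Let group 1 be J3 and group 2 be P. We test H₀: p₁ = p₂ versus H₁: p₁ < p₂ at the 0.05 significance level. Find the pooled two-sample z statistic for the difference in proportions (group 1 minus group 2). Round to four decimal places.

z = 2.6298

p̂₁ = 667/1002 = 0.6656687, p̂₂ = 338/564 = 0.5992908.
Pooled p̂ = (667+338)/(1002+564) = 1005/1566 = 0.6417625.
SE = √(0.229903 × 0.00277105) = 0.0252403.
z = (0.6656687 − 0.5992908)/0.0252403 = 0.0663779/0.0252403 = 2.6298.
p-value = P(Z < 2.630) ≈ 0.9957. With α = 0.05, fail to reject H₀.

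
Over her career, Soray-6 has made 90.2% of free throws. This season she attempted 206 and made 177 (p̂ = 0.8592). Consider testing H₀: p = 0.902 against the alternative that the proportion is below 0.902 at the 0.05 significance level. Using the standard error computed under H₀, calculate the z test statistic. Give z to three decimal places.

p̂ = 177/206 ≈ 0.859223.
Under H₀, SE = √(0.902·0.098/206) = √(0.000429107) = 0.020715.
z = (0.859223 − 0.902)/0.020715 = -0.042777/0.020715 = -2.065.
p-value = P(Z < -2.065) ≈ 0.0195, so at α = 0.05 we reject H₀.

z = -2.065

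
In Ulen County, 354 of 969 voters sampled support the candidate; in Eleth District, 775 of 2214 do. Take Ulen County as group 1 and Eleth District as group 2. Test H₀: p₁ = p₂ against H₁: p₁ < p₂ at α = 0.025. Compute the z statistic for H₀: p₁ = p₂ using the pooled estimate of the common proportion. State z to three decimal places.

p̂₁ = 354/969 = 0.36533, p̂₂ = 775/2214 = 0.35005.
Pooled p̂ = (354+775)/(969+2214) = 1129/3183 = 0.35470.
SE = √(p̂(1−p̂)(1/n₁+1/n₂)) = √(0.35470·0.64530·0.00148366) = √(0.000339591) = 0.01843.
z = (0.36533 − 0.35005)/0.01843 = 0.01528/0.01843 = 0.829.
p-value = P(Z < 0.829) ≈ 0.7965. With α = 0.025, fail to reject H₀.

z = 0.829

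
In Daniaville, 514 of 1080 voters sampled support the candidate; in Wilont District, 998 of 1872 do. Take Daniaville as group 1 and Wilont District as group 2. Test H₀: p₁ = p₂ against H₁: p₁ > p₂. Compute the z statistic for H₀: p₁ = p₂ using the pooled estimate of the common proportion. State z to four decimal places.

p̂₁ = 514/1080 ≈ 0.4759259, p̂₂ = 998/1872 ≈ 0.5331197.
Pooled p̂ = (514+998)/(1080+1872) = 1512/2952 = 0.5121951.
SE = √(p̂(1−p̂)(1/n₁+1/n₂)) = √(0.5121951·0.4878049·0.00146011) = √(0.000364811) = 0.0191000.
z = (0.4759259 − 0.5331197)/0.0191000 = -0.0571938/0.0191000 = -2.9944.
p-value = P(Z > -2.994) ≈ 0.9986.

z = -2.9944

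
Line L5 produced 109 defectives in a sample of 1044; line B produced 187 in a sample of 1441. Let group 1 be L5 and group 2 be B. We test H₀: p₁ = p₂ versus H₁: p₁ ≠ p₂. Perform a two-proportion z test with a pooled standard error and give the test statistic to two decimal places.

z = -1.93

p̂₁ = 109/1044 = 0.10441, p̂₂ = 187/1441 = 0.12977.
Pooled p̂ = (109+187)/(1044+1441) = 296/2485 = 0.11911.
SE = √(p̂(1−p̂)(1/n₁+1/n₂)) = √(0.11911·0.88089·0.00165182) = √(0.000173319) = 0.01317.
z = (0.10441 − 0.12977)/0.01317 = -0.02536/0.01317 = -1.93.
Two-sided p-value ≈ 2·Φ(−1.927) = 0.0540.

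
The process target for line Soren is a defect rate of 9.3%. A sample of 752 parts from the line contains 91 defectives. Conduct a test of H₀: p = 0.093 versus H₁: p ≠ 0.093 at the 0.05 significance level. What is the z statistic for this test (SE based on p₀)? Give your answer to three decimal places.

z = 2.645

p̂ = 91/752 ≈ 0.12101.
Under H₀, SE = √(0.093·0.907/752) = √(0.000112169) = 0.01059.
z = (0.12101 − 0.093)/0.01059 = 0.02801/0.01059 = 2.645.
p-value = 2·P(Z > 2.645) ≈ 0.0082. With α = 0.05, reject H₀.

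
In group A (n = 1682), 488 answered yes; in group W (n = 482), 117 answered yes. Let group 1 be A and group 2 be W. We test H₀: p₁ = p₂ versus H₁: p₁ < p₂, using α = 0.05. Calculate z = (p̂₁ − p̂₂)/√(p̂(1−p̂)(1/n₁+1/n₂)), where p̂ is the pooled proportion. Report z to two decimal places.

p̂₁ = 488/1682 = 0.2901, p̂₂ = 117/482 = 0.2427.
Pooled p̂ = (488+117)/(1682+482) = 605/2164 = 0.2796.
SE = √(p̂(1−p̂)(1/n₁+1/n₂)) = √(0.2796·0.7204·0.00266922) = √(0.000537615) = 0.0232.
z = (0.2901 − 0.2427)/0.0232 = 0.0474/0.0232 = 2.04.
p-value = P(Z < 2.044) ≈ 0.9795; since p > α = 0.05, fail to reject H₀.

z = 2.04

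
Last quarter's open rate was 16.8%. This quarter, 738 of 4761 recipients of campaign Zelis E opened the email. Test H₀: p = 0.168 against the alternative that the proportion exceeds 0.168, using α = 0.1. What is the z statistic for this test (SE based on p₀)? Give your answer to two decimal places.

z = -2.40

p̂ = 738/4761 = 0.15501.
Under H₀, SE = √(0.168·0.832/4761) = √(2.93585e-05) = 0.00542.
z = (0.15501 − 0.168)/0.00542 = -0.01299/0.00542 = -2.40.
p-value = P(Z > -2.398) ≈ 0.9917. With α = 0.1, fail to reject H₀.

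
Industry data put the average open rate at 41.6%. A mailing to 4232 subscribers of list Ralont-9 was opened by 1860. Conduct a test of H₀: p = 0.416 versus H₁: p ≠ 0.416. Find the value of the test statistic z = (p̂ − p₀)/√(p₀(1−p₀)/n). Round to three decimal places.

z = 3.103

p̂ = 1860/4232 ≈ 0.439509.
Standard error under H₀: √(0.416×0.584/4232) = 0.007577.
z = (0.439509 − 0.416)/0.007577 = 0.023509/0.007577 = 3.103.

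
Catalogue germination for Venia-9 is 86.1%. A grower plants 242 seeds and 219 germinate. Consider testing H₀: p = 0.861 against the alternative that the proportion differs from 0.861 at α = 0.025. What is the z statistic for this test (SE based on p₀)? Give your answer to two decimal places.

z = 1.98

p̂ = 219/242 ≈ 0.9050.
Under H₀, SE = √(0.861·0.139/242) = √(0.000494541) = 0.0222.
z = (0.9050 − 0.861)/0.0222 = 0.0440/0.0222 = 1.98.
p-value = 2·P(Z > 1.977) ≈ 0.0481, so at α = 0.025 we fail to reject H₀.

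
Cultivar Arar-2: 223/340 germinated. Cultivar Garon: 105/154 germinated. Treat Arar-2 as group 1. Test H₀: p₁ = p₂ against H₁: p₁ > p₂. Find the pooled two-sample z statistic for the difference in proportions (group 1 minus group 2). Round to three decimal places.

z = -0.565

p̂₁ = 223/340 ≈ 0.65588, p̂₂ = 105/154 ≈ 0.68182.
Pooled p̂ = (223+105)/(340+154) = 328/494 = 0.66397.
SE = √(0.223115 × 0.00943468) = 0.04588.
z = (0.65588 − 0.68182)/0.04588 = -0.02594/0.04588 = -0.565.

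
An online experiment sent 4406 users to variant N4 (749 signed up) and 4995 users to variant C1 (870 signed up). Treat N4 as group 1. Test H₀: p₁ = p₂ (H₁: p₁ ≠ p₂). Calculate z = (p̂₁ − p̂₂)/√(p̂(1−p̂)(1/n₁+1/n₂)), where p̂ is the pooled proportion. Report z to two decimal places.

p̂₁ = 749/4406 ≈ 0.1700, p̂₂ = 870/4995 ≈ 0.1742.
Pooled p̂ = (749+870)/(4406+4995) = 1619/9401 = 0.1722.
SE = √(0.142557 × 0.000427163) = 0.0078.
z = (0.1700 − 0.1742)/0.0078 = -0.0042/0.0078 = -0.54.

z = -0.54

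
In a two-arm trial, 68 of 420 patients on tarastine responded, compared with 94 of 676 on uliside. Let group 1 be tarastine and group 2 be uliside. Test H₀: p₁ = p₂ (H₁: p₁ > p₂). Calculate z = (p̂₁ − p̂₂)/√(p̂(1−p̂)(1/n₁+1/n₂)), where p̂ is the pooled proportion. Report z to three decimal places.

z = 1.036

p̂₁ = 68/420 ≈ 0.16190, p̂₂ = 94/676 ≈ 0.13905.
Pooled p̂ = (68+94)/(420+676) = 162/1096 = 0.14781.
SE = √(0.125962 × 0.00386024) = 0.02205.
z = (0.16190 − 0.13905)/0.02205 = 0.02285/0.02205 = 1.036.
p-value = P(Z > 1.036) ≈ 0.1500.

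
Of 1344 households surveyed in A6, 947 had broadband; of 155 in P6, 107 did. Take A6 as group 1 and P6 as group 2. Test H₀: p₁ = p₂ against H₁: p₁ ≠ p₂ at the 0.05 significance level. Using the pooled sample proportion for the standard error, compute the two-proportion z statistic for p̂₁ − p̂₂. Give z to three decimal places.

z = 0.369

p̂₁ = 947/1344 ≈ 0.70461, p̂₂ = 107/155 ≈ 0.69032.
Pooled p̂ = (947+107)/(1344+155) = 1054/1499 = 0.70314.
SE = √(p̂(1−p̂)(1/n₁+1/n₂)) = √(0.70314·0.29686·0.00719566) = √(0.00150199) = 0.03876.
z = (0.70461 − 0.69032)/0.03876 = 0.01429/0.03876 = 0.369.
Two-sided p-value ≈ 2·Φ(−0.369) = 0.7123. With α = 0.05, fail to reject H₀.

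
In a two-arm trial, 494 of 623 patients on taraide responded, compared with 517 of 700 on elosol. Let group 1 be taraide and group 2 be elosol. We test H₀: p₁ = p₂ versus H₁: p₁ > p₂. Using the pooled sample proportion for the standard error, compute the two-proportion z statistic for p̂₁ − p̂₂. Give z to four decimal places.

z = 2.3251

p̂₁ = 494/623 ≈ 0.792937, p̂₂ = 517/700 ≈ 0.738571.
Pooled p̂ = (494+517)/(623+700) = 1011/1323 = 0.764172.
SE = √(p̂(1−p̂)(1/n₁+1/n₂)) = √(0.764172·0.235828·0.00303371) = √(0.000546714) = 0.023382.
z = (0.792937 − 0.738571)/0.023382 = 0.054366/0.023382 = 2.3251.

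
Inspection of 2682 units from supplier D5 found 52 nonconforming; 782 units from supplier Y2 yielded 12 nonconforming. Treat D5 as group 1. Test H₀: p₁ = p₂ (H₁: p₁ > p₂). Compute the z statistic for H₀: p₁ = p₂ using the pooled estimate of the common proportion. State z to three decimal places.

z = 0.739

p̂₁ = 52/2682 = 0.01939, p̂₂ = 12/782 = 0.01535.
Pooled p̂ = (52+12)/(2682+782) = 64/3464 = 0.01848.
SE = √(0.0181344 × 0.00165163) = 0.00547.
z = (0.01939 − 0.01535)/0.00547 = 0.00404/0.00547 = 0.739.
p-value = P(Z > 0.739) ≈ 0.2300.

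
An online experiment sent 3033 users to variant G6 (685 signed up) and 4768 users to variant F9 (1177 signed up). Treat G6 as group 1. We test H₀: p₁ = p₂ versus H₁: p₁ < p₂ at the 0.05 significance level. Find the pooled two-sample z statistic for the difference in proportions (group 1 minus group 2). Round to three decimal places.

z = -2.122

p̂₁ = 685/3033 ≈ 0.225849, p̂₂ = 1177/4768 ≈ 0.246854.
Pooled p̂ = (685+1177)/(3033+4768) = 1862/7801 = 0.238687.
SE = √(0.181716 × 0.000539438) = 0.009901.
z = (0.225849 − 0.246854)/0.009901 = -0.021005/0.009901 = -2.122.
p-value = P(Z < -2.122) ≈ 0.0169, so at α = 0.05 we reject H₀.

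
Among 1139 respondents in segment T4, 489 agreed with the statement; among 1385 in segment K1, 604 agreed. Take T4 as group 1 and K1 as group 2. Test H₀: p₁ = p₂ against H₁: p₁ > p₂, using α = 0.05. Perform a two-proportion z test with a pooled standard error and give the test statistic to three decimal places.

z = -0.342

p̂₁ = 489/1139 = 0.42932, p̂₂ = 604/1385 = 0.43610.
Pooled p̂ = (489+604)/(1139+1385) = 1093/2524 = 0.43304.
SE = √(0.245517 × 0.00159998) = 0.01982.
z = (0.42932 − 0.43610)/0.01982 = -0.00678/0.01982 = -0.342.
p-value = P(Z > -0.342) ≈ 0.6338. With α = 0.05, fail to reject H₀.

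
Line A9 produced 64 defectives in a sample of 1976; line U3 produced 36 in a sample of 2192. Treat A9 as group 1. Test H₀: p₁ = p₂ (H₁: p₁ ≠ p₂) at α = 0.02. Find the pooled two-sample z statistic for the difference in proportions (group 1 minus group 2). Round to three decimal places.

z = 3.363

p̂₁ = 64/1976 = 0.032389, p̂₂ = 36/2192 = 0.016423.
Pooled p̂ = (64+36)/(1976+2192) = 100/4168 = 0.023992.
SE = √(0.0234167 × 0.000962277) = 0.004747.
z = (0.032389 − 0.016423)/0.004747 = 0.015966/0.004747 = 3.363.
p-value = 2·P(Z > 3.363) ≈ 0.0008, so at α = 0.02 we reject H₀.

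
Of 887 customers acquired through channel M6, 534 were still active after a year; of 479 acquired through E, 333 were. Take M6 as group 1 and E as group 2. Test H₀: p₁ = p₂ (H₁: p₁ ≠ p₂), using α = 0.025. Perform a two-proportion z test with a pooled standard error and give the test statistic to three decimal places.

p̂₁ = 534/887 = 0.602029, p̂₂ = 333/479 = 0.695198.
Pooled p̂ = (534+333)/(887+479) = 867/1366 = 0.634700.
SE = √(p̂(1−p̂)(1/n₁+1/n₂)) = √(0.634700·0.365300·0.00321508) = √(0.000745435) = 0.027303.
z = (0.602029 − 0.695198)/0.027303 = -0.093169/0.027303 = -3.412.
Two-sided p-value ≈ 2·Φ(−3.412) = 0.0006. With α = 0.025, reject H₀.

z = -3.412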